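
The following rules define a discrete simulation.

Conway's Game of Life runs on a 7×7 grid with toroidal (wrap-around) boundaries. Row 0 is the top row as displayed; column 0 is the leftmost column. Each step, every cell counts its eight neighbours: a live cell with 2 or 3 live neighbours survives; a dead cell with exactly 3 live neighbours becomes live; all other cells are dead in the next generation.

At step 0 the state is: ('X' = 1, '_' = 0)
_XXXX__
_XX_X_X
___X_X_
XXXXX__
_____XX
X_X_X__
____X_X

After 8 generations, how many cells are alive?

12

0) _XXXX__
_XX_X_X
___X_X_
XXXXX__
_____XX
X_X_X__
____X_X
1) _X__X__
XX_____
_____XX
XXXX___
_____XX
X__XX__
X___X__
2) _X_____
XX___XX
______X
XXX_X__
_____XX
X__XX__
XX__XX_
3) __X_X__
_X___XX
__X____
XX_____
__X__XX
XX_X___
XXXXXXX
4) _______
_XXX_X_
__X___X
XXX___X
__X___X
_______
_____XX
5) __X_XXX
_XXX___
_____XX
__XX_XX
__X___X
_____XX
_______
6) _XX_XX_
XXXX___
XX___XX
X_XXX__
X_XXX__
_____XX
____X__
7) X___XX_
___X___
_____X_
_______
X_X____
_____XX
___XX_X
8) _____XX
_____XX
_______
_______
______X
X__XXXX
X__X___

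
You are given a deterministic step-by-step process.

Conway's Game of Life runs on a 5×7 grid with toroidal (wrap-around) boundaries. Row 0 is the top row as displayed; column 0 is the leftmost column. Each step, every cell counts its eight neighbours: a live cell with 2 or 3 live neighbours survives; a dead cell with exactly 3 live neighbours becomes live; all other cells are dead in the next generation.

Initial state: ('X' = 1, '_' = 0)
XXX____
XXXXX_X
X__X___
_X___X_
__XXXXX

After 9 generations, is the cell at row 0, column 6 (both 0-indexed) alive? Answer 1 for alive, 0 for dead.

[0] XXX____
XXXXX_X
X__X___
_X___X_
__XXXXX
[1] _______
____X_X
___X_X_
XX___X_
___XXXX
[2] ___X__X
____XX_
X____X_
X_XX___
X___XXX
[3] X__X___
____XX_
_X_X_X_
X__X___
XXX_XX_
[4] X_XX___
__XX_XX
__XX_XX
X__X_X_
X_X_X__
[5] X____X_
X____X_
XX_____
X____X_
X_X_X__
[6] X___XX_
X______
XX_____
X______
X___XX_
[7] XX__XX_
X______
XX____X
X______
XX__XX_
[8] ____XX_
_____X_
_X____X
_____X_
____XX_
[9] ______X
____XXX
_____XX
____XXX
______X

1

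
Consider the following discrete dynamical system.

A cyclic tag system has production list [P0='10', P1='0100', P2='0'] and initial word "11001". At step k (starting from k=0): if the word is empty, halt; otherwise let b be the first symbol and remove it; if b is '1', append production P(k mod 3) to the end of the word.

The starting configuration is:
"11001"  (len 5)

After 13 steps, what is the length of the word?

step 0: "11001"  (len 5)
step 1: "100110"  (len 6)
step 2: "001100100"  (len 9)
step 3: "01100100"  (len 8)
step 4: "1100100"  (len 7)
step 5: "1001000100"  (len 10)
step 6: "0010001000"  (len 10)
step 7: "010001000"  (len 9)
step 8: "10001000"  (len 8)
step 9: "00010000"  (len 8)
step 10: "0010000"  (len 7)
step 11: "010000"  (len 6)
step 12: "10000"  (len 5)
step 13: "000010"  (len 6)

6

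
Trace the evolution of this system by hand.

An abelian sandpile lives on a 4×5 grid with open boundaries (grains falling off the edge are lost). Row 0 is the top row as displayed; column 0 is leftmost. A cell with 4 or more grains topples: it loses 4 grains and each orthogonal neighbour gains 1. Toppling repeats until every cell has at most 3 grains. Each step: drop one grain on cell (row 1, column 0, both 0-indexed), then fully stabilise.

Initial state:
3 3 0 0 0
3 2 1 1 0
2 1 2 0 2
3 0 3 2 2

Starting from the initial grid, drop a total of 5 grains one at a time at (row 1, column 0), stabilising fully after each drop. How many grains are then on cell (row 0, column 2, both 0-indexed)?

k=0  3 3 0 0 0
3 2 1 1 0
2 1 2 0 2
3 0 3 2 2
k=1  1 1 1 0 0
2 0 2 1 0
3 2 2 0 2
3 0 3 2 2
k=2  1 1 1 0 0
3 0 2 1 0
3 2 2 0 2
3 0 3 2 2
k=3  2 1 1 0 0
1 1 2 1 0
1 3 2 0 2
0 1 3 2 2
k=4  2 1 1 0 0
2 1 2 1 0
1 3 2 0 2
0 1 3 2 2
k=5  2 1 1 0 0
3 1 2 1 0
1 3 2 0 2
0 1 3 2 2

1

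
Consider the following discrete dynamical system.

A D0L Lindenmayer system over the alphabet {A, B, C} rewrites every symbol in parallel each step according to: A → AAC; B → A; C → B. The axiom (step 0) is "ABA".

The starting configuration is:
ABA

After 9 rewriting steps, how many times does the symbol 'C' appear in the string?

[0] ABA
[1] AACAAAC
[2] AACAACBAACAACAACB
[3] AACAACBAACAACBAAACAACBAACAACBAACAACBA
[4] AACAACBAACAACBAAACAACBAACAACBAAACAACAACBAACAACBAAACAACBAACAACBAAACAACBAACAACBAAAC
[5] AACAACBAACAACBAAACAACBAACAACBAAACAACAACBAACAACBAAACAACBAAC…AACAACBAACAACBAAACAACAACBAACAACBAAACAACBAACAACBAAACAACAACB  (len 179)
[6] AACAACBAACAACBAAACAACBAACAACBAAACAACAACBAACAACBAAACAACBAAC…AACAACAACBAACAACBAAACAACBAACAACBAAACAACAACBAACAACBAACAACBA  (len 395)
[7] AACAACBAACAACBAAACAACBAACAACBAAACAACAACBAACAACBAAACAACBAAC…AACAACAACBAACAACBAACAACBAAACAACBAACAACBAAACAACBAACAACBAAAC  (len 871)
[8] AACAACBAACAACBAAACAACBAACAACBAAACAACAACBAACAACBAAACAACBAAC…AACAACBAACAACBAAACAACAACBAACAACBAAACAACBAACAACBAAACAACAACB  (len 1921)
[9] AACAACBAACAACBAAACAACBAACAACBAAACAACAACBAACAACBAAACAACBAAC…AACAACAACBAACAACBAAACAACBAACAACBAAACAACAACBAACAACBAACAACBA  (len 4237)

1158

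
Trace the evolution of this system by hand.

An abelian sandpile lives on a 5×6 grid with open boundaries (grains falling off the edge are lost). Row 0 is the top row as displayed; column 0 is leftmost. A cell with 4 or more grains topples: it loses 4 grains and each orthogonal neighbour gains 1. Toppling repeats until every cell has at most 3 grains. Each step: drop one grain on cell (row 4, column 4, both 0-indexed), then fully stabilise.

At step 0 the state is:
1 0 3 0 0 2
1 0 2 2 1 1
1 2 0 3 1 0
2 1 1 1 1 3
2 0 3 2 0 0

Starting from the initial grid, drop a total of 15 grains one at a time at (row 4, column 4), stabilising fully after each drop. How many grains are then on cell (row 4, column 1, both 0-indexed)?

1

k=0  1 0 3 0 0 2
1 0 2 2 1 1
1 2 0 3 1 0
2 1 1 1 1 3
2 0 3 2 0 0
k=1  1 0 3 0 0 2
1 0 2 2 1 1
1 2 0 3 1 0
2 1 1 1 1 3
2 0 3 2 1 0
k=2  1 0 3 0 0 2
1 0 2 2 1 1
1 2 0 3 1 0
2 1 1 1 1 3
2 0 3 2 2 0
k=3  1 0 3 0 0 2
1 0 2 2 1 1
1 2 0 3 1 0
2 1 1 1 1 3
2 0 3 2 3 0
k=4  1 0 3 0 0 2
1 0 2 2 1 1
1 2 0 3 1 0
2 1 1 1 2 3
2 0 3 3 0 1
k=5  1 0 3 0 0 2
1 0 2 2 1 1
1 2 0 3 1 0
2 1 1 1 2 3
2 0 3 3 1 1
k=6  1 0 3 0 0 2
1 0 2 2 1 1
1 2 0 3 1 0
2 1 1 1 2 3
2 0 3 3 2 1
k=7  1 0 3 0 0 2
1 0 2 2 1 1
1 2 0 3 1 0
2 1 1 1 2 3
2 0 3 3 3 1
k=8  1 0 3 0 0 2
1 0 2 2 1 1
1 2 0 3 1 0
2 1 2 2 3 3
2 1 0 1 1 2
k=9  1 0 3 0 0 2
1 0 2 2 1 1
1 2 0 3 1 0
2 1 2 2 3 3
2 1 0 1 2 2
k=10  1 0 3 0 0 2
1 0 2 2 1 1
1 2 0 3 1 0
2 1 2 2 3 3
2 1 0 1 3 2
k=11  1 0 3 0 0 2
1 0 2 2 1 1
1 2 0 3 2 1
2 1 2 3 1 1
2 1 0 2 2 0
k=12  1 0 3 0 0 2
1 0 2 2 1 1
1 2 0 3 2 1
2 1 2 3 1 1
2 1 0 2 3 0
k=13  1 0 3 0 0 2
1 0 2 2 1 1
1 2 0 3 2 1
2 1 2 3 2 1
2 1 0 3 0 1
k=14  1 0 3 0 0 2
1 0 2 2 1 1
1 2 0 3 2 1
2 1 2 3 2 1
2 1 0 3 1 1
k=15  1 0 3 0 0 2
1 0 2 2 1 1
1 2 0 3 2 1
2 1 2 3 2 1
2 1 0 3 2 1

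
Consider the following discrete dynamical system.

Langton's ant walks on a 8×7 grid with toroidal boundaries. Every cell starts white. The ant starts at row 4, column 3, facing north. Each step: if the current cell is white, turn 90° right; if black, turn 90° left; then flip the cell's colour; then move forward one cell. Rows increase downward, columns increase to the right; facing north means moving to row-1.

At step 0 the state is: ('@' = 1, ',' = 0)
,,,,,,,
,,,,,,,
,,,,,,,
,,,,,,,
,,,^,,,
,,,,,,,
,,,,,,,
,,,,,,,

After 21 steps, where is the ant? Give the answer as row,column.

6,0

gen 0: ,,,,,,,
,,,,,,,
,,,,,,,
,,,,,,,
,,,^,,,
,,,,,,,
,,,,,,,
,,,,,,,
gen 1: ,,,,,,,
,,,,,,,
,,,,,,,
,,,,,,,
,,,@>,,
,,,,,,,
,,,,,,,
,,,,,,,
gen 2: ,,,,,,,
,,,,,,,
,,,,,,,
,,,,,,,
,,,@@,,
,,,,v,,
,,,,,,,
,,,,,,,
gen 3: ,,,,,,,
,,,,,,,
,,,,,,,
,,,,,,,
,,,@@,,
,,,<@,,
,,,,,,,
,,,,,,,
gen 4: ,,,,,,,
,,,,,,,
,,,,,,,
,,,,,,,
,,,^@,,
,,,@@,,
,,,,,,,
,,,,,,,
gen 5: ,,,,,,,
,,,,,,,
,,,,,,,
,,,,,,,
,,<,@,,
,,,@@,,
,,,,,,,
,,,,,,,
gen 6: ,,,,,,,
,,,,,,,
,,,,,,,
,,^,,,,
,,@,@,,
,,,@@,,
,,,,,,,
,,,,,,,
gen 7: ,,,,,,,
,,,,,,,
,,,,,,,
,,@>,,,
,,@,@,,
,,,@@,,
,,,,,,,
,,,,,,,
gen 8: ,,,,,,,
,,,,,,,
,,,,,,,
,,@@,,,
,,@v@,,
,,,@@,,
,,,,,,,
,,,,,,,
gen 9: ,,,,,,,
,,,,,,,
,,,,,,,
,,@@,,,
,,<@@,,
,,,@@,,
,,,,,,,
,,,,,,,
gen 10: ,,,,,,,
,,,,,,,
,,,,,,,
,,@@,,,
,,,@@,,
,,v@@,,
,,,,,,,
,,,,,,,
gen 11: ,,,,,,,
,,,,,,,
,,,,,,,
,,@@,,,
,,,@@,,
,<@@@,,
,,,,,,,
,,,,,,,
gen 12: ,,,,,,,
,,,,,,,
,,,,,,,
,,@@,,,
,^,@@,,
,@@@@,,
,,,,,,,
,,,,,,,
gen 13: ,,,,,,,
,,,,,,,
,,,,,,,
,,@@,,,
,@>@@,,
,@@@@,,
,,,,,,,
,,,,,,,
gen 14: ,,,,,,,
,,,,,,,
,,,,,,,
,,@@,,,
,@@@@,,
,@v@@,,
,,,,,,,
,,,,,,,
gen 15: ,,,,,,,
,,,,,,,
,,,,,,,
,,@@,,,
,@@@@,,
,@,>@,,
,,,,,,,
,,,,,,,
gen 16: ,,,,,,,
,,,,,,,
,,,,,,,
,,@@,,,
,@@^@,,
,@,,@,,
,,,,,,,
,,,,,,,
gen 17: ,,,,,,,
,,,,,,,
,,,,,,,
,,@@,,,
,@<,@,,
,@,,@,,
,,,,,,,
,,,,,,,
gen 18: ,,,,,,,
,,,,,,,
,,,,,,,
,,@@,,,
,@,,@,,
,@v,@,,
,,,,,,,
,,,,,,,
gen 19: ,,,,,,,
,,,,,,,
,,,,,,,
,,@@,,,
,@,,@,,
,<@,@,,
,,,,,,,
,,,,,,,
gen 20: ,,,,,,,
,,,,,,,
,,,,,,,
,,@@,,,
,@,,@,,
,,@,@,,
,v,,,,,
,,,,,,,
gen 21: ,,,,,,,
,,,,,,,
,,,,,,,
,,@@,,,
,@,,@,,
,,@,@,,
<@,,,,,
,,,,,,,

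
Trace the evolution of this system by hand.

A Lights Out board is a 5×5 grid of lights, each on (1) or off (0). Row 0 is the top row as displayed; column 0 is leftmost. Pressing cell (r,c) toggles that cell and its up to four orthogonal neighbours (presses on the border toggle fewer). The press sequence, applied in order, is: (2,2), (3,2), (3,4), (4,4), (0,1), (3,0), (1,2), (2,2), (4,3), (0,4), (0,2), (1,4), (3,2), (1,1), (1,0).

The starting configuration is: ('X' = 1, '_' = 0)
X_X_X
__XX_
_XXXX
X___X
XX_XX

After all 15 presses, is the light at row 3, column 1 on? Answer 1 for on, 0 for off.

1

[0] X_X_X
__XX_
_XXXX
X___X
XX_XX
[1] X_X_X
___X_
____X
X_X_X
XX_XX
[2] X_X_X
___X_
__X_X
XX_XX
XXXXX
[3] X_X_X
___X_
__X__
XX___
XXXX_
[4] X_X_X
___X_
__X__
XX__X
XXX_X
[5] _X__X
_X_X_
__X__
XX__X
XXX_X
[6] _X__X
_X_X_
X_X__
____X
_XX_X
[7] _XX_X
__X__
X____
____X
_XX_X
[8] _XX_X
_____
XXXX_
__X_X
_XX_X
[9] _XX_X
_____
XXXX_
__XXX
_X_X_
[10] _XXX_
____X
XXXX_
__XXX
_X_X_
[11] _____
__X_X
XXXX_
__XXX
_X_X_
[12] ____X
__XX_
XXXXX
__XXX
_X_X_
[13] ____X
__XX_
XX_XX
_X__X
_XXX_
[14] _X__X
XX_X_
X__XX
_X__X
_XXX_
[15] XX__X
___X_
___XX
_X__X
_XXX_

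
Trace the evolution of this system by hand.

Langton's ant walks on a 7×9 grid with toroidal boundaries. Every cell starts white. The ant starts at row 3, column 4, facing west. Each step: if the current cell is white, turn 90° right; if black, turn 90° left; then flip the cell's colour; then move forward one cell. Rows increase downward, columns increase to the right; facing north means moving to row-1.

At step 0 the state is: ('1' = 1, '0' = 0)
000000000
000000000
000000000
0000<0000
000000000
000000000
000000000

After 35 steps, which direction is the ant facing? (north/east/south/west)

0) 000000000
000000000
000000000
0000<0000
000000000
000000000
000000000
1) 000000000
000000000
0000^0000
000010000
000000000
000000000
000000000
2) 000000000
000000000
00001>000
000010000
000000000
000000000
000000000
3) 000000000
000000000
000011000
00001v000
000000000
000000000
000000000
4) 000000000
000000000
000011000
0000<1000
000000000
000000000
000000000
5) 000000000
000000000
000011000
000001000
0000v0000
000000000
000000000
6) 000000000
000000000
000011000
000001000
000<10000
000000000
000000000
7) 000000000
000000000
000011000
000^01000
000110000
000000000
000000000
8) 000000000
000000000
000011000
0001>1000
000110000
000000000
000000000
9) 000000000
000000000
000011000
000111000
0001v0000
000000000
000000000
10) 000000000
000000000
000011000
000111000
00010>000
000000000
000000000
11) 000000000
000000000
000011000
000111000
000101000
00000v000
000000000
12) 000000000
000000000
000011000
000111000
000101000
0000<1000
000000000
13) 000000000
000000000
000011000
000111000
0001^1000
000011000
000000000
14) 000000000
000000000
000011000
000111000
00011>000
000011000
000000000
15) 000000000
000000000
000011000
00011^000
000110000
000011000
000000000
16) 000000000
000000000
000011000
0001<0000
000110000
000011000
000000000
17) 000000000
000000000
000011000
000100000
0001v0000
000011000
000000000
18) 000000000
000000000
000011000
000100000
00010>000
000011000
000000000
19) 000000000
000000000
000011000
000100000
000101000
00001v000
000000000
20) 000000000
000000000
000011000
000100000
000101000
000010>00
000000000
21) 000000000
000000000
000011000
000100000
000101000
000010100
000000v00
22) 000000000
000000000
000011000
000100000
000101000
000010100
00000<100
23) 000000000
000000000
000011000
000100000
000101000
00001^100
000001100
24) 000000000
000000000
000011000
000100000
000101000
000011>00
000001100
25) 000000000
000000000
000011000
000100000
000101^00
000011000
000001100
26) 000000000
000000000
000011000
000100000
0001011>0
000011000
000001100
27) 000000000
000000000
000011000
000100000
000101110
0000110v0
000001100
28) 000000000
000000000
000011000
000100000
000101110
000011<10
000001100
29) 000000000
000000000
000011000
000100000
000101^10
000011110
000001100
30) 000000000
000000000
000011000
000100000
00010<010
000011110
000001100
31) 000000000
000000000
000011000
000100000
000100010
00001v110
000001100
32) 000000000
000000000
000011000
000100000
000100010
000010>10
000001100
33) 000000000
000000000
000011000
000100000
000100^10
000010010
000001100
34) 000000000
000000000
000011000
000100000
0001001>0
000010010
000001100
35) 000000000
000000000
000011000
0001000^0
000100100
000010010
000001100

north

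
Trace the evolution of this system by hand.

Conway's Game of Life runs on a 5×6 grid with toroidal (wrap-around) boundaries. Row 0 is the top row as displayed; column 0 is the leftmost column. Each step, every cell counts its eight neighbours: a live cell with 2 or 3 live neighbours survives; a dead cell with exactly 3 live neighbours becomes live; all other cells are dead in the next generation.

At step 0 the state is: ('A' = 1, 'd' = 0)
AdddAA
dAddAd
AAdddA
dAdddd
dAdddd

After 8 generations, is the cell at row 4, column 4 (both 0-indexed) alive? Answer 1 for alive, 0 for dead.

gen 0: AdddAA
dAddAd
AAdddA
dAdddd
dAdddd
gen 1: AAddAA
dAddAd
dAAddA
dAAddd
dAdddA
gen 2: dAAdAd
dddAAd
dddAdd
dddddd
ddddAA
gen 3: ddAddd
ddddAd
dddAAd
ddddAd
dddAAA
gen 4: dddddA
ddddAd
dddAAA
dddddd
dddAAA
gen 5: dddAdA
dddAdd
dddAAA
dddddd
ddddAA
gen 6: dddAdA
ddAAdA
dddAAd
dddAdd
ddddAA
gen 7: AdAAdA
ddAddA
dddddd
dddAdA
dddAdA
gen 8: AAAAdA
AAAAAA
ddddAd
dddddd
dddAdA

0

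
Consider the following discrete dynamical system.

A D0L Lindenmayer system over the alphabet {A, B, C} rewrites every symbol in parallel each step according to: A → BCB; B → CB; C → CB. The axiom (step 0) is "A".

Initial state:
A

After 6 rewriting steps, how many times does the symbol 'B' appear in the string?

step 0: A
step 1: BCB
step 2: CBCBCB
step 3: CBCBCBCBCBCB
step 4: CBCBCBCBCBCBCBCBCBCBCBCB
step 5: CBCBCBCBCBCBCBCBCBCBCBCBCBCBCBCBCBCBCBCBCBCBCBCB
step 6: CBCBCBCBCBCBCBCBCBCBCBCBCBCBCBCBCBCBCBCBCBCBCBCBCBCBCBCBCBCBCBCBCBCBCBCBCBCBCBCBCBCBCBCBCBCBCBCB

48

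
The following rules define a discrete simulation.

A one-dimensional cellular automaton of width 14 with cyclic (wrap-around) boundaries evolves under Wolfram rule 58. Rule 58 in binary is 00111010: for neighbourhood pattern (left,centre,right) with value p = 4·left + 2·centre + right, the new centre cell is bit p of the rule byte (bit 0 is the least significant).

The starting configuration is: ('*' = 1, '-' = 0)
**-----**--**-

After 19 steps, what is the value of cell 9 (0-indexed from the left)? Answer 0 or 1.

1

t=0: **-----**--**-
t=1: *-*---**-***-*
t=2: -*-*-**-**--**
t=3: *-*-**-**-***-
t=4: -*-**-**-**--*
t=5: *-**-**-**-**-
t=6: -**-**-**-**-*
t=7: **-**-**-**-*-
t=8: *-**-**-**-*-*
t=9: -**-**-**-*-**
t=10: **-**-**-*-**-
t=11: *-**-**-*-**-*
t=12: -**-**-*-**-**
t=13: **-**-*-**-**-
t=14: *-**-*-**-**-*
t=15: -**-*-**-**-**
t=16: **-*-**-**-**-
t=17: *-*-**-**-**-*
t=18: -*-**-**-**-**
t=19: *-**-**-**-**-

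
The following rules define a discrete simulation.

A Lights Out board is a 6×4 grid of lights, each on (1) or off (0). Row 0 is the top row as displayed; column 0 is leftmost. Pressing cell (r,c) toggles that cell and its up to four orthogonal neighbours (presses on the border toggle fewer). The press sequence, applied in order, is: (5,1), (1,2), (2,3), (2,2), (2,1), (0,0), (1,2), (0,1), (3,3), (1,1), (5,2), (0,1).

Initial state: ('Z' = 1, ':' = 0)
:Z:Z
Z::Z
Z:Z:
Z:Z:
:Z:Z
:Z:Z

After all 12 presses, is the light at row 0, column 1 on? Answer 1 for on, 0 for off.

1

gen 0: :Z:Z
Z::Z
Z:Z:
Z:Z:
:Z:Z
:Z:Z
gen 1: :Z:Z
Z::Z
Z:Z:
Z:Z:
:::Z
Z:ZZ
gen 2: :ZZZ
ZZZ:
Z:::
Z:Z:
:::Z
Z:ZZ
gen 3: :ZZZ
ZZZZ
Z:ZZ
Z:ZZ
:::Z
Z:ZZ
gen 4: :ZZZ
ZZ:Z
ZZ::
Z::Z
:::Z
Z:ZZ
gen 5: :ZZZ
Z::Z
::Z:
ZZ:Z
:::Z
Z:ZZ
gen 6: Z:ZZ
:::Z
::Z:
ZZ:Z
:::Z
Z:ZZ
gen 7: Z::Z
:ZZ:
::::
ZZ:Z
:::Z
Z:ZZ
gen 8: :ZZZ
::Z:
::::
ZZ:Z
:::Z
Z:ZZ
gen 9: :ZZZ
::Z:
:::Z
ZZZ:
::::
Z:ZZ
gen 10: ::ZZ
ZZ::
:Z:Z
ZZZ:
::::
Z:ZZ
gen 11: ::ZZ
ZZ::
:Z:Z
ZZZ:
::Z:
ZZ::
gen 12: ZZ:Z
Z:::
:Z:Z
ZZZ:
::Z:
ZZ::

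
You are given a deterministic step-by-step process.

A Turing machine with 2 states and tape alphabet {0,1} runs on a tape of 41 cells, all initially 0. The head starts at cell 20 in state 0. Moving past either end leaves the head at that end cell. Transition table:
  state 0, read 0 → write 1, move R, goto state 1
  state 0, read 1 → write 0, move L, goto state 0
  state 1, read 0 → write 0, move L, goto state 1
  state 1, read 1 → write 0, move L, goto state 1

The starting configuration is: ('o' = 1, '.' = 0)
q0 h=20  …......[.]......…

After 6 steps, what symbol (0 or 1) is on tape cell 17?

0

0) q0 h=20  …......[.]......…
1) q1 h=21  ….....o[.]......…
2) q1 h=20  …......[o]......…
3) q1 h=19  …......[.]......…
4) q1 h=18  …......[.]......…
5) q1 h=17  …......[.]......…
6) q1 h=16  …......[.]......…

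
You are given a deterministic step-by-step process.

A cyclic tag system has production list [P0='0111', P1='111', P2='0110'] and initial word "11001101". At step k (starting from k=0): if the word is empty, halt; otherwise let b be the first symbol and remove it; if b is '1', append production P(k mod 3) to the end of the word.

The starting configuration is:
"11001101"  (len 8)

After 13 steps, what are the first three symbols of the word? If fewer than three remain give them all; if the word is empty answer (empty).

111

step 0: "11001101"  (len 8)
step 1: "10011010111"  (len 11)
step 2: "0011010111111"  (len 13)
step 3: "011010111111"  (len 12)
step 4: "11010111111"  (len 11)
step 5: "1010111111111"  (len 13)
step 6: "0101111111110110"  (len 16)
step 7: "101111111110110"  (len 15)
step 8: "01111111110110111"  (len 17)
step 9: "1111111110110111"  (len 16)
step 10: "1111111101101110111"  (len 19)
step 11: "111111101101110111111"  (len 21)
step 12: "111111011011101111110110"  (len 24)
step 13: "111110110111011111101100111"  (len 27)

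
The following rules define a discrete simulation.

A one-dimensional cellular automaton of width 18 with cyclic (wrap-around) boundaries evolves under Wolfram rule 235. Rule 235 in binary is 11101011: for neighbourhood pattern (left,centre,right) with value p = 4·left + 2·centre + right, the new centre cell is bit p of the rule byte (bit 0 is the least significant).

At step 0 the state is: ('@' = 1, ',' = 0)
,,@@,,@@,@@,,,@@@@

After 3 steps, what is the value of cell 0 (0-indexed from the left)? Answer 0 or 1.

1

[0] ,,@@,,@@,@@,,,@@@@
[1] ,@@@,@@@@@@,@@@@@@
[2] @@@@@@@@@@@@@@@@@@
[3] @@@@@@@@@@@@@@@@@@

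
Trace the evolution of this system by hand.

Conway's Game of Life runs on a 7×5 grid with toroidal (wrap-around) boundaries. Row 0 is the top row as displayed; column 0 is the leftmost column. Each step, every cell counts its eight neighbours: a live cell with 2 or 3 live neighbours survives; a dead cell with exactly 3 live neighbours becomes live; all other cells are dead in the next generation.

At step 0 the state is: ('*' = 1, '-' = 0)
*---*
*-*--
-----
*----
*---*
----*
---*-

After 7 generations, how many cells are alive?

12

gen 0: *---*
*-*--
-----
*----
*---*
----*
---*-
gen 1: **-**
**--*
-*---
*---*
*---*
*--**
*--*-
gen 2: ---*-
---*-
-*---
-*--*
-*---
-*-*-
-----
gen 3: -----
--*--
*-*--
-**--
-*---
--*--
--*--
gen 4: -----
-*---
--**-
*-*--
-*---
-**--
-----
gen 5: -----
--*--
--**-
--**-
*----
-**--
-----
gen 6: -----
--**-
-*---
-****
---*-
-*---
-----
gen 7: -----
--*--
**--*
**-**
**-**
-----
-----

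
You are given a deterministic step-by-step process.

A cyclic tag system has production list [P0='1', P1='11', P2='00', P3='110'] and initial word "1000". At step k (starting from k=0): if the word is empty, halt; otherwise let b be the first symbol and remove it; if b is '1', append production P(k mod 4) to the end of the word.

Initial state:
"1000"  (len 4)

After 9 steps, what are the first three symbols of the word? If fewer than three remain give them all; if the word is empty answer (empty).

011

[0] "1000"  (len 4)
[1] "0001"  (len 4)
[2] "001"  (len 3)
[3] "01"  (len 2)
[4] "1"  (len 1)
[5] "1"  (len 1)
[6] "11"  (len 2)
[7] "100"  (len 3)
[8] "00110"  (len 5)
[9] "0110"  (len 4)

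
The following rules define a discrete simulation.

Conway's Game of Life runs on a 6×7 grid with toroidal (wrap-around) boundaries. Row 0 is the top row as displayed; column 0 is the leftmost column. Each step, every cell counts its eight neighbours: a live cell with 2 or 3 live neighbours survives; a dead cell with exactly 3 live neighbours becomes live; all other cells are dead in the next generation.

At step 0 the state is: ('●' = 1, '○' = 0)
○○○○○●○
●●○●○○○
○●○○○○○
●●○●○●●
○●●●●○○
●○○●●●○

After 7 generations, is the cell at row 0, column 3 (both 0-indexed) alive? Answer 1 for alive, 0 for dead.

1

k=0  ○○○○○●○
●●○●○○○
○●○○○○○
●●○●○●●
○●●●●○○
●○○●●●○
k=1  ●●●●○●○
●●●○○○○
○○○○●○○
○○○●○●●
○○○○○○○
○●○○○●●
k=2  ○○○●●●○
●○○○●○●
●●●●●●●
○○○○●●○
●○○○●○○
○●○○●●●
k=3  ○○○●○○○
○○○○○○○
○●●○○○○
○○●○○○○
●○○●○○○
●○○○○○●
k=4  ○○○○○○○
○○●○○○○
○●●○○○○
○○●●○○○
●●○○○○●
●○○○○○●
k=5  ○○○○○○○
○●●○○○○
○●○○○○○
○○○●○○○
○●●○○○●
○●○○○○●
k=6  ●●●○○○○
○●●○○○○
○●○○○○○
●●○○○○○
○●●○○○○
○●●○○○○
k=7  ●○○●○○○
○○○○○○○
○○○○○○○
●○○○○○○
○○○○○○○
○○○●○○○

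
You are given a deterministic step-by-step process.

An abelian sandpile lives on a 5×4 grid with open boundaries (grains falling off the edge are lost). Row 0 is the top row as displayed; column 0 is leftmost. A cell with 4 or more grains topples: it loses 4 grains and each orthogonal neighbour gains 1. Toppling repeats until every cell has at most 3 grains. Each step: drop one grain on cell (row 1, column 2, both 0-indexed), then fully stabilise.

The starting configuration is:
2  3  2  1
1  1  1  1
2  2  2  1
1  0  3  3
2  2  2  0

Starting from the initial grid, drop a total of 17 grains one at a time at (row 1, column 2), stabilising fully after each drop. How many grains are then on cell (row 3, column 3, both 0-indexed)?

[0] 2  3  2  1
1  1  1  1
2  2  2  1
1  0  3  3
2  2  2  0
[1] 2  3  2  1
1  1  2  1
2  2  2  1
1  0  3  3
2  2  2  0
[2] 2  3  2  1
1  1  3  1
2  2  2  1
1  0  3  3
2  2  2  0
[3] 2  3  3  1
1  2  0  2
2  2  3  1
1  0  3  3
2  2  2  0
[4] 2  3  3  1
1  2  1  2
2  2  3  1
1  0  3  3
2  2  2  0
[5] 2  3  3  1
1  2  2  2
2  2  3  1
1  0  3  3
2  2  2  0
[6] 2  3  3  1
1  2  3  2
2  2  3  1
1  0  3  3
2  2  2  0
[7] 3  1  1  2
2  1  3  3
3  0  2  3
1  2  1  0
2  2  3  1
[8] 3  1  2  3
2  2  2  1
3  1  0  1
1  2  2  1
2  2  3  1
[9] 3  1  2  3
2  2  3  1
3  1  0  1
1  2  2  1
2  2  3  1
[10] 3  1  3  3
2  3  0  2
3  1  1  1
1  2  2  1
2  2  3  1
[11] 3  1  3  3
2  3  1  2
3  1  1  1
1  2  2  1
2  2  3  1
[12] 3  1  3  3
2  3  2  2
3  1  1  1
1  2  2  1
2  2  3  1
[13] 3  1  3  3
2  3  3  2
3  1  1  1
1  2  2  1
2  2  3  1
[14] 3  3  1  1
3  0  3  0
3  2  2  2
1  2  2  1
2  2  3  1
[15] 3  3  2  1
3  1  0  1
3  2  3  2
1  2  2  1
2  2  3  1
[16] 3  3  2  1
3  1  1  1
3  2  3  2
1  2  2  1
2  2  3  1
[17] 3  3  2  1
3  1  2  1
3  2  3  2
1  2  2  1
2  2  3  1

1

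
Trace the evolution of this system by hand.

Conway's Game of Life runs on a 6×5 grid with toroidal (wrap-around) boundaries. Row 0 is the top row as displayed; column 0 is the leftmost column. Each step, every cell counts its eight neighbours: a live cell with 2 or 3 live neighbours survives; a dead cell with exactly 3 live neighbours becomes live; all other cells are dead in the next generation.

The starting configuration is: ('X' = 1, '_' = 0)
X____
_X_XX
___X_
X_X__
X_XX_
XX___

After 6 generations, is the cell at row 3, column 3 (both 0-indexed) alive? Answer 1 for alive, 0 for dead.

1

step 0: X____
_X_XX
___X_
X_X__
X_XX_
XX___
step 1: __X__
X_XXX
XX_X_
__X__
X_XX_
X_X__
step 2: X_X__
X____
X____
X____
__XXX
__X_X
step 3: X__XX
X___X
XX__X
XX_X_
XXX_X
X_X_X
step 4: _____
_____
__XX_
___X_
_____
__X__
step 5: _____
_____
__XX_
__XX_
_____
_____
step 6: _____
_____
__XX_
__XX_
_____
_____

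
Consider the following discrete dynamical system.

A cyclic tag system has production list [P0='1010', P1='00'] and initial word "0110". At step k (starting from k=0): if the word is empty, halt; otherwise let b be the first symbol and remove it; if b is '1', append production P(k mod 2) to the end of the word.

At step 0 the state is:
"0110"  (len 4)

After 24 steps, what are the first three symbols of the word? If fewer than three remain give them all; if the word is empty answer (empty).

0) "0110"  (len 4)
1) "110"  (len 3)
2) "1000"  (len 4)
3) "0001010"  (len 7)
4) "001010"  (len 6)
5) "01010"  (len 5)
6) "1010"  (len 4)
7) "0101010"  (len 7)
8) "101010"  (len 6)
9) "010101010"  (len 9)
10) "10101010"  (len 8)
11) "01010101010"  (len 11)
12) "1010101010"  (len 10)
13) "0101010101010"  (len 13)
14) "101010101010"  (len 12)
15) "010101010101010"  (len 15)
16) "10101010101010"  (len 14)
17) "01010101010101010"  (len 17)
18) "1010101010101010"  (len 16)
19) "0101010101010101010"  (len 19)
20) "101010101010101010"  (len 18)
21) "010101010101010101010"  (len 21)
22) "10101010101010101010"  (len 20)
23) "01010101010101010101010"  (len 23)
24) "1010101010101010101010"  (len 22)

101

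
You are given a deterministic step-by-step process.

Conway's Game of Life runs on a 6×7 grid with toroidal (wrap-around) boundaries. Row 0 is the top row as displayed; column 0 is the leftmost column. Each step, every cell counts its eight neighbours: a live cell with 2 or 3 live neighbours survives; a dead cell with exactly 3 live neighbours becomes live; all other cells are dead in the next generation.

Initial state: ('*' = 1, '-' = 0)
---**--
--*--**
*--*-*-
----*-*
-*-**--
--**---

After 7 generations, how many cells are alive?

step 0: ---**--
--*--**
*--*-*-
----*-*
-*-**--
--**---
step 1: ----**-
--*--**
*--*---
*-*---*
----**-
-------
step 2: ----***
---*-**
*-**-*-
**-****
-----**
-------
step 3: ----*-*
*-**---
-------
-*-*---
-------
----*--
step 4: ----**-
---*---
-*-*---
-------
-------
-----*-
step 5: ----**-
--**---
--*----
-------
-------
----**-
step 6: -----*-
--***--
--**---
-------
-------
----**-
step 7: -----*-
--*-*--
--*-*--
-------
-------
----**-

7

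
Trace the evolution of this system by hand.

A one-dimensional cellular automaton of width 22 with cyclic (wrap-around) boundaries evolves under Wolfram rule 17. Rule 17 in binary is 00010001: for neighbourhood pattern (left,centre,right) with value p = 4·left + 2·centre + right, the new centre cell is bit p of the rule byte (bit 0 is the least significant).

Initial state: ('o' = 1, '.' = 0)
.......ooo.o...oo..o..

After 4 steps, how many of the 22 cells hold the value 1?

t=0: .......ooo.o...oo..o..
t=1: oooooo......oo...o..oo
t=2: ......ooooo...oo..o...
t=3: ooooo......oo...o..ooo
t=4: .....ooooo...oo..o....

8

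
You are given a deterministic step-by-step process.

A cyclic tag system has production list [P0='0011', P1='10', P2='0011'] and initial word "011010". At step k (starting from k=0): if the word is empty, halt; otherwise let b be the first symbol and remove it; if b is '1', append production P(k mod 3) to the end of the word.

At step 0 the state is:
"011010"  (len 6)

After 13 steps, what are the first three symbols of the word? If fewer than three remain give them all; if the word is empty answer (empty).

t=0: "011010"  (len 6)
t=1: "11010"  (len 5)
t=2: "101010"  (len 6)
t=3: "010100011"  (len 9)
t=4: "10100011"  (len 8)
t=5: "010001110"  (len 9)
t=6: "10001110"  (len 8)
t=7: "00011100011"  (len 11)
t=8: "0011100011"  (len 10)
t=9: "011100011"  (len 9)
t=10: "11100011"  (len 8)
t=11: "110001110"  (len 9)
t=12: "100011100011"  (len 12)
t=13: "000111000110011"  (len 15)

000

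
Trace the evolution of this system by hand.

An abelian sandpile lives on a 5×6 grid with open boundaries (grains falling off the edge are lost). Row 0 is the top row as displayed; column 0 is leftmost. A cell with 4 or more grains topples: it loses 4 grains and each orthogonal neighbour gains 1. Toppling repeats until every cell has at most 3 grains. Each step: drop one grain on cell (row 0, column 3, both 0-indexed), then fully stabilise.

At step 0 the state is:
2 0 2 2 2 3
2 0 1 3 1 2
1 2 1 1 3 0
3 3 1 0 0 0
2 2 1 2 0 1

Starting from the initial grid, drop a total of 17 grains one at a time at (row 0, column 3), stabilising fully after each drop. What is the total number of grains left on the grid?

47

0) 2 0 2 2 2 3
2 0 1 3 1 2
1 2 1 1 3 0
3 3 1 0 0 0
2 2 1 2 0 1
1) 2 0 2 3 2 3
2 0 1 3 1 2
1 2 1 1 3 0
3 3 1 0 0 0
2 2 1 2 0 1
2) 2 0 3 1 3 3
2 0 2 0 2 2
1 2 1 2 3 0
3 3 1 0 0 0
2 2 1 2 0 1
3) 2 0 3 2 3 3
2 0 2 0 2 2
1 2 1 2 3 0
3 3 1 0 0 0
2 2 1 2 0 1
4) 2 0 3 3 3 3
2 0 2 0 2 2
1 2 1 2 3 0
3 3 1 0 0 0
2 2 1 2 0 1
5) 2 1 0 2 1 0
2 0 3 1 3 3
1 2 1 2 3 0
3 3 1 0 0 0
2 2 1 2 0 1
6) 2 1 0 3 1 0
2 0 3 1 3 3
1 2 1 2 3 0
3 3 1 0 0 0
2 2 1 2 0 1
7) 2 1 1 0 2 0
2 0 3 2 3 3
1 2 1 2 3 0
3 3 1 0 0 0
2 2 1 2 0 1
8) 2 1 1 1 2 0
2 0 3 2 3 3
1 2 1 2 3 0
3 3 1 0 0 0
2 2 1 2 0 1
9) 2 1 1 2 2 0
2 0 3 2 3 3
1 2 1 2 3 0
3 3 1 0 0 0
2 2 1 2 0 1
10) 2 1 1 3 2 0
2 0 3 2 3 3
1 2 1 2 3 0
3 3 1 0 0 0
2 2 1 2 0 1
11) 2 1 2 0 3 0
2 0 3 3 3 3
1 2 1 2 3 0
3 3 1 0 0 0
2 2 1 2 0 1
12) 2 1 2 1 3 0
2 0 3 3 3 3
1 2 1 2 3 0
3 3 1 0 0 0
2 2 1 2 0 1
13) 2 1 2 2 3 0
2 0 3 3 3 3
1 2 1 2 3 0
3 3 1 0 0 0
2 2 1 2 0 1
14) 2 1 2 3 3 0
2 0 3 3 3 3
1 2 1 2 3 0
3 3 1 0 0 0
2 2 1 2 0 1
15) 2 2 0 3 1 2
2 1 1 3 3 0
1 2 3 0 1 2
3 3 1 1 1 0
2 2 1 2 0 1
16) 2 2 1 1 3 2
2 1 2 1 0 1
1 2 3 1 2 2
3 3 1 1 1 0
2 2 1 2 0 1
17) 2 2 1 2 3 2
2 1 2 1 0 1
1 2 3 1 2 2
3 3 1 1 1 0
2 2 1 2 0 1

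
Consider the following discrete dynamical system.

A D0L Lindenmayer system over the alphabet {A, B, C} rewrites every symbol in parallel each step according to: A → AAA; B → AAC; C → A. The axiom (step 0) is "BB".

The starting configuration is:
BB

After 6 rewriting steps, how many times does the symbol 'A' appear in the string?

1134

0) BB
1) AACAAC
2) AAAAAAAAAAAAAA
3) AAAAAAAAAAAAAAAAAAAAAAAAAAAAAAAAAAAAAAAAAA
4) AAAAAAAAAAAAAAAAAAAAAAAAAAAAAAAAAAAAAAAAAAAAAAAAAAAAAAAAAA…AAAAAAAAAAAAAAAAAAAAAAAAAAAAAAAAAAAAAAAAAAAAAAAAAAAAAAAAAA  (len 126)
5) AAAAAAAAAAAAAAAAAAAAAAAAAAAAAAAAAAAAAAAAAAAAAAAAAAAAAAAAAA…AAAAAAAAAAAAAAAAAAAAAAAAAAAAAAAAAAAAAAAAAAAAAAAAAAAAAAAAAA  (len 378)
6) AAAAAAAAAAAAAAAAAAAAAAAAAAAAAAAAAAAAAAAAAAAAAAAAAAAAAAAAAA…AAAAAAAAAAAAAAAAAAAAAAAAAAAAAAAAAAAAAAAAAAAAAAAAAAAAAAAAAA  (len 1134)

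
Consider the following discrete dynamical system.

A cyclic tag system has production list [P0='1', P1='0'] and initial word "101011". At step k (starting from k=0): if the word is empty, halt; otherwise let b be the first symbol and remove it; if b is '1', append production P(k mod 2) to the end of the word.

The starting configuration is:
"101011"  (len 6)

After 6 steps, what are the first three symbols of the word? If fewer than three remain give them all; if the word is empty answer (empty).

111

[0] "101011"  (len 6)
[1] "010111"  (len 6)
[2] "10111"  (len 5)
[3] "01111"  (len 5)
[4] "1111"  (len 4)
[5] "1111"  (len 4)
[6] "1110"  (len 4)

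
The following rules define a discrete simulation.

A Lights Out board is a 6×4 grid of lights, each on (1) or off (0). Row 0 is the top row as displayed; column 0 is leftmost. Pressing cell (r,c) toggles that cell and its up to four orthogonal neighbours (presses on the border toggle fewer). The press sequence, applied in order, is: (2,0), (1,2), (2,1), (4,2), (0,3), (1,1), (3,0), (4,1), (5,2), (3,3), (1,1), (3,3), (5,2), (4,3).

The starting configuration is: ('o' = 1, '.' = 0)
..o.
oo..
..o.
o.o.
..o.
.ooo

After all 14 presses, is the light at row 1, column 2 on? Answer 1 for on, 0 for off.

1

gen 0: ..o.
oo..
..o.
o.o.
..o.
.ooo
gen 1: ..o.
.o..
ooo.
..o.
..o.
.ooo
gen 2: ....
..oo
oo..
..o.
..o.
.ooo
gen 3: ....
.ooo
..o.
.oo.
..o.
.ooo
gen 4: ....
.ooo
..o.
.o..
.o.o
.o.o
gen 5: ..oo
.oo.
..o.
.o..
.o.o
.o.o
gen 6: .ooo
o...
.oo.
.o..
.o.o
.o.o
gen 7: .ooo
o...
ooo.
o...
oo.o
.o.o
gen 8: .ooo
o...
ooo.
oo..
..oo
...o
gen 9: .ooo
o...
ooo.
oo..
...o
.oo.
gen 10: .ooo
o...
oooo
oooo
....
.oo.
gen 11: ..oo
.oo.
o.oo
oooo
....
.oo.
gen 12: ..oo
.oo.
o.o.
oo..
...o
.oo.
gen 13: ..oo
.oo.
o.o.
oo..
..oo
...o
gen 14: ..oo
.oo.
o.o.
oo.o
....
....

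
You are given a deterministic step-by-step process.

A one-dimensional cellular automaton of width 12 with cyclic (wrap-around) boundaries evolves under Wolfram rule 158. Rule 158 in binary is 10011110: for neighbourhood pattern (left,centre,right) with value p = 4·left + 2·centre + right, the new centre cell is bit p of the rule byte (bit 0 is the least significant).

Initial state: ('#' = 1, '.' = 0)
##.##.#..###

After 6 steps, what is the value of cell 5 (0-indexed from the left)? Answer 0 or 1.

1

0) ##.##.#..###
1) #..#..######
2) .###########
3) .##########.
4) ##########.#
5) #########..#
6) ########.###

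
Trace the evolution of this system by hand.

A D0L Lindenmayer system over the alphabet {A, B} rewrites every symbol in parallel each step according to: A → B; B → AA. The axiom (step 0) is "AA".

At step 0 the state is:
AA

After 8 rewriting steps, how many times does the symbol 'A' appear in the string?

32

k=0  AA
k=1  BB
k=2  AAAA
k=3  BBBB
k=4  AAAAAAAA
k=5  BBBBBBBB
k=6  AAAAAAAAAAAAAAAA
k=7  BBBBBBBBBBBBBBBB
k=8  AAAAAAAAAAAAAAAAAAAAAAAAAAAAAAAA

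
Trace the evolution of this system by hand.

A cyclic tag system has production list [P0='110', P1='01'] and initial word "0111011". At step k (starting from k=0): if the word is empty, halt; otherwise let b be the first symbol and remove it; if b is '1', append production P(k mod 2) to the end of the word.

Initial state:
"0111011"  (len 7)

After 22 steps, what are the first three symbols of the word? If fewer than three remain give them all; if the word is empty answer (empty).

gen 0: "0111011"  (len 7)
gen 1: "111011"  (len 6)
gen 2: "1101101"  (len 7)
gen 3: "101101110"  (len 9)
gen 4: "0110111001"  (len 10)
gen 5: "110111001"  (len 9)
gen 6: "1011100101"  (len 10)
gen 7: "011100101110"  (len 12)
gen 8: "11100101110"  (len 11)
gen 9: "1100101110110"  (len 13)
gen 10: "10010111011001"  (len 14)
gen 11: "0010111011001110"  (len 16)
gen 12: "010111011001110"  (len 15)
gen 13: "10111011001110"  (len 14)
gen 14: "011101100111001"  (len 15)
gen 15: "11101100111001"  (len 14)
gen 16: "110110011100101"  (len 15)
gen 17: "10110011100101110"  (len 17)
gen 18: "011001110010111001"  (len 18)
gen 19: "11001110010111001"  (len 17)
gen 20: "100111001011100101"  (len 18)
gen 21: "00111001011100101110"  (len 20)
gen 22: "0111001011100101110"  (len 19)

011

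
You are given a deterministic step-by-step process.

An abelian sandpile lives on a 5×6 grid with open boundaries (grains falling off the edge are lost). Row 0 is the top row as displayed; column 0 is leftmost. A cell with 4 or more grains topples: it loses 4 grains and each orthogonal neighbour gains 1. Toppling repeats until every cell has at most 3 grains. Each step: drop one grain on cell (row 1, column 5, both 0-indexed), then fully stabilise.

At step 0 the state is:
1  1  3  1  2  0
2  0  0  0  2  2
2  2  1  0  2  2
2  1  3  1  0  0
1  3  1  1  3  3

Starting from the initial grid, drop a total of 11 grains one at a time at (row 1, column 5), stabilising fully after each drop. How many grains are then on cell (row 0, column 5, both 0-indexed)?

t=0: 1  1  3  1  2  0
2  0  0  0  2  2
2  2  1  0  2  2
2  1  3  1  0  0
1  3  1  1  3  3
t=1: 1  1  3  1  2  0
2  0  0  0  2  3
2  2  1  0  2  2
2  1  3  1  0  0
1  3  1  1  3  3
t=2: 1  1  3  1  2  1
2  0  0  0  3  0
2  2  1  0  2  3
2  1  3  1  0  0
1  3  1  1  3  3
t=3: 1  1  3  1  2  1
2  0  0  0  3  1
2  2  1  0  2  3
2  1  3  1  0  0
1  3  1  1  3  3
t=4: 1  1  3  1  2  1
2  0  0  0  3  2
2  2  1  0  2  3
2  1  3  1  0  0
1  3  1  1  3  3
t=5: 1  1  3  1  2  1
2  0  0  0  3  3
2  2  1  0  2  3
2  1  3  1  0  0
1  3  1  1  3  3
t=6: 1  1  3  1  3  2
2  0  0  1  1  2
2  2  1  1  0  1
2  1  3  1  1  1
1  3  1  1  3  3
t=7: 1  1  3  1  3  2
2  0  0  1  1  3
2  2  1  1  0  1
2  1  3  1  1  1
1  3  1  1  3  3
t=8: 1  1  3  1  3  3
2  0  0  1  2  0
2  2  1  1  0  2
2  1  3  1  1  1
1  3  1  1  3  3
t=9: 1  1  3  1  3  3
2  0  0  1  2  1
2  2  1  1  0  2
2  1  3  1  1  1
1  3  1  1  3  3
t=10: 1  1  3  1  3  3
2  0  0  1  2  2
2  2  1  1  0  2
2  1  3  1  1  1
1  3  1  1  3  3
t=11: 1  1  3  1  3  3
2  0  0  1  2  3
2  2  1  1  0  2
2  1  3  1  1  1
1  3  1  1  3  3

3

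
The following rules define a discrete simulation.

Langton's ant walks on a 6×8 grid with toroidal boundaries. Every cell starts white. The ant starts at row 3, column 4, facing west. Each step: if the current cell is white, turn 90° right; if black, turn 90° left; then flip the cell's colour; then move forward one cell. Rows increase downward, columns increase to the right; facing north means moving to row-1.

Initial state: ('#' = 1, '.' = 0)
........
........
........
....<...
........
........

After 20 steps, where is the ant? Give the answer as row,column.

step 0: ........
........
........
....<...
........
........
step 1: ........
........
....^...
....#...
........
........
step 2: ........
........
....#>..
....#...
........
........
step 3: ........
........
....##..
....#v..
........
........
step 4: ........
........
....##..
....<#..
........
........
step 5: ........
........
....##..
.....#..
....v...
........
step 6: ........
........
....##..
.....#..
...<#...
........
step 7: ........
........
....##..
...^.#..
...##...
........
step 8: ........
........
....##..
...#>#..
...##...
........
step 9: ........
........
....##..
...###..
...#v...
........
step 10: ........
........
....##..
...###..
...#.>..
........
step 11: ........
........
....##..
...###..
...#.#..
.....v..
step 12: ........
........
....##..
...###..
...#.#..
....<#..
step 13: ........
........
....##..
...###..
...#^#..
....##..
step 14: ........
........
....##..
...###..
...##>..
....##..
step 15: ........
........
....##..
...##^..
...##...
....##..
step 16: ........
........
....##..
...#<...
...##...
....##..
step 17: ........
........
....##..
...#....
...#v...
....##..
step 18: ........
........
....##..
...#....
...#.>..
....##..
step 19: ........
........
....##..
...#....
...#.#..
....#v..
step 20: ........
........
....##..
...#....
...#.#..
....#.>.

5,6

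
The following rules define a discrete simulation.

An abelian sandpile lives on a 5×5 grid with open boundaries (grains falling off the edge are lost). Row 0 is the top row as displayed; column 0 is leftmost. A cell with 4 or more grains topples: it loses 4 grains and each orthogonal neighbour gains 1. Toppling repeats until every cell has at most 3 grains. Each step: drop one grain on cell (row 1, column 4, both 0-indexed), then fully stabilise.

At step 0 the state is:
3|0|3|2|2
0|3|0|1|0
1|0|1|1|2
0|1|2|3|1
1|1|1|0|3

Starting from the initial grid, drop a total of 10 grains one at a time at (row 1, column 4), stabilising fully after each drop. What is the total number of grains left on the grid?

34

t=0: 3|0|3|2|2
0|3|0|1|0
1|0|1|1|2
0|1|2|3|1
1|1|1|0|3
t=1: 3|0|3|2|2
0|3|0|1|1
1|0|1|1|2
0|1|2|3|1
1|1|1|0|3
t=2: 3|0|3|2|2
0|3|0|1|2
1|0|1|1|2
0|1|2|3|1
1|1|1|0|3
t=3: 3|0|3|2|2
0|3|0|1|3
1|0|1|1|2
0|1|2|3|1
1|1|1|0|3
t=4: 3|0|3|2|3
0|3|0|2|0
1|0|1|1|3
0|1|2|3|1
1|1|1|0|3
t=5: 3|0|3|2|3
0|3|0|2|1
1|0|1|1|3
0|1|2|3|1
1|1|1|0|3
t=6: 3|0|3|2|3
0|3|0|2|2
1|0|1|1|3
0|1|2|3|1
1|1|1|0|3
t=7: 3|0|3|2|3
0|3|0|2|3
1|0|1|1|3
0|1|2|3|1
1|1|1|0|3
t=8: 3|0|3|3|0
0|3|0|3|2
1|0|1|2|0
0|1|2|3|2
1|1|1|0|3
t=9: 3|0|3|3|0
0|3|0|3|3
1|0|1|2|0
0|1|2|3|2
1|1|1|0|3
t=10: 3|1|0|1|2
0|3|2|1|1
1|0|1|3|1
0|1|2|3|2
1|1|1|0|3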